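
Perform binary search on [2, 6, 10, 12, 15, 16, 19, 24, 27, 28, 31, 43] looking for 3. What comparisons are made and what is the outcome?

Binary search for 3 in [2, 6, 10, 12, 15, 16, 19, 24, 27, 28, 31, 43]:

lo=0, hi=11, mid=5, arr[mid]=16 -> 16 > 3, search left half
lo=0, hi=4, mid=2, arr[mid]=10 -> 10 > 3, search left half
lo=0, hi=1, mid=0, arr[mid]=2 -> 2 < 3, search right half
lo=1, hi=1, mid=1, arr[mid]=6 -> 6 > 3, search left half
lo=1 > hi=0, target 3 not found

Binary search determines that 3 is not in the array after 4 comparisons. The search space was exhausted without finding the target.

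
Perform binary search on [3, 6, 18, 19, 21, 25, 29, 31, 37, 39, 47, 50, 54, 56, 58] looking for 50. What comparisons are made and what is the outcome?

Binary search for 50 in [3, 6, 18, 19, 21, 25, 29, 31, 37, 39, 47, 50, 54, 56, 58]:

lo=0, hi=14, mid=7, arr[mid]=31 -> 31 < 50, search right half
lo=8, hi=14, mid=11, arr[mid]=50 -> Found target at index 11!

Binary search finds 50 at index 11 after 2 comparisons. The search repeatedly halves the search space by comparing with the middle element.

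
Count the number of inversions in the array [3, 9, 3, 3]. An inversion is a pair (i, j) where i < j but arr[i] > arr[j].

Finding inversions in [3, 9, 3, 3]:

(1, 2): arr[1]=9 > arr[2]=3
(1, 3): arr[1]=9 > arr[3]=3

Total inversions: 2

The array has 2 inversion(s): (1,2), (1,3). Each pair (i,j) satisfies i < j and arr[i] > arr[j].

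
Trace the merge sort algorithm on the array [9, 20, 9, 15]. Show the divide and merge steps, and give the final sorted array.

Merge sort trace:

Split: [9, 20, 9, 15] -> [9, 20] and [9, 15]
  Split: [9, 20] -> [9] and [20]
  Merge: [9] + [20] -> [9, 20]
  Split: [9, 15] -> [9] and [15]
  Merge: [9] + [15] -> [9, 15]
Merge: [9, 20] + [9, 15] -> [9, 9, 15, 20]

Final sorted array: [9, 9, 15, 20]

The merge sort proceeds by recursively splitting the array and merging sorted halves.
After all merges, the sorted array is [9, 9, 15, 20].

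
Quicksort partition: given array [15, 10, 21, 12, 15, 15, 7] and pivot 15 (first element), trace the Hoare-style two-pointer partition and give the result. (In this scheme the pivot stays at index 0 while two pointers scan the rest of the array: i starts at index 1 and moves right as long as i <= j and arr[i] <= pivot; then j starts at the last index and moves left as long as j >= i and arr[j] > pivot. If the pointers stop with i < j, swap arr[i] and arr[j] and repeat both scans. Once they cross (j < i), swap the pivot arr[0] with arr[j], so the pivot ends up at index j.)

Hoare-style two-pointer partition with pivot = 15:

Initial array: [15, 10, 21, 12, 15, 15, 7]

Pointers start at i = 1, j = 6.
i stops at index 2 (arr[2]=21 > 15), j stops at index 6 (arr[6]=7 <= 15): swap arr[2] and arr[6], array becomes [15, 10, 7, 12, 15, 15, 21]
i ends at 6, j ends at 5: the pointers have crossed (j < i), so scanning stops.

Swap pivot arr[0] with arr[5] to place pivot at position 5: [15, 10, 7, 12, 15, 15, 21]
Pivot position: 5

After partitioning with pivot 15, the array becomes [15, 10, 7, 12, 15, 15, 21]. The pivot is placed at index 5. All elements to the left of the pivot are <= 15, and all elements to the right are > 15.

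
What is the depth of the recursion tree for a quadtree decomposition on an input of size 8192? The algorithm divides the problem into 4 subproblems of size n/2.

For divide and conquer with division factor 2:

Problem sizes at each level:
Level 0: 8192
Level 1: 4096
Level 2: 2048
Level 3: 1024
Level 4: 512
Level 5: 256
Level 6: 128
Level 7: 64
Level 8: 32
Level 9: 16
Level 10: 8
Level 11: 4
Level 12: 2
Level 13: 1

The root is level 0 and the size-1 base case is level 13 (the tree spans levels 0 through 13, i.e. 14 levels counting the root), so the depth is the number of divisions: log_2(8192) = 13

The recursion tree depth is log_2(8192) = 13. At each level, the problem size is divided by 2, so it takes 13 divisions to reduce to a base case of size 1. The algorithm makes 4 recursive calls at each level.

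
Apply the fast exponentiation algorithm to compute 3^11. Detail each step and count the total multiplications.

Computing 3^11 by squaring (build up from 3^1; each line after the first costs one multiplication):

3^1 = 3
3^2 = (3^1)^2 = 3^2 = 9
3^4 = (3^2)^2 = 9^2 = 81
3^5 = 3 * 3^4 = 3 * 81 = 243
3^10 = (3^5)^2 = 243^2 = 59049
3^11 = 3 * 3^10 = 3 * 59049 = 177147

Result: 177147
Multiplications needed: 5 (5 lines after 3^1)

3^11 = 177147. Using exponentiation by squaring, this requires 5 multiplications. The key idea: if the exponent is even, square the half-power; if odd, multiply by the base once.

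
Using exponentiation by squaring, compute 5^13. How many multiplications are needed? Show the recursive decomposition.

Computing 5^13 by squaring (build up from 5^1; each line after the first costs one multiplication):

5^1 = 5
5^2 = (5^1)^2 = 5^2 = 25
5^3 = 5 * 5^2 = 5 * 25 = 125
5^6 = (5^3)^2 = 125^2 = 15625
5^12 = (5^6)^2 = 15625^2 = 244140625
5^13 = 5 * 5^12 = 5 * 244140625 = 1220703125

Result: 1220703125
Multiplications needed: 5 (5 lines after 5^1)

5^13 = 1220703125. Using exponentiation by squaring, this requires 5 multiplications. The key idea: if the exponent is even, square the half-power; if odd, multiply by the base once.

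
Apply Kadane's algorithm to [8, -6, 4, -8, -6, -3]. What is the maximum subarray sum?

Using Kadane's algorithm on [8, -6, 4, -8, -6, -3]:

Scanning through the array:
Position 1 (value -6): max_ending_here = 2, max_so_far = 8
Position 2 (value 4): max_ending_here = 6, max_so_far = 8
Position 3 (value -8): max_ending_here = -2, max_so_far = 8
Position 4 (value -6): max_ending_here = -6, max_so_far = 8
Position 5 (value -3): max_ending_here = -3, max_so_far = 8

Maximum subarray: [8]
Maximum sum: 8

The maximum subarray is [8] with sum 8. This subarray runs from index 0 to index 0.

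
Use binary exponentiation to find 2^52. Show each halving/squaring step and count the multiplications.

Computing 2^52 by squaring (build up from 2^1; each line after the first costs one multiplication):

2^1 = 2
2^2 = (2^1)^2 = 2^2 = 4
2^3 = 2 * 2^2 = 2 * 4 = 8
2^6 = (2^3)^2 = 8^2 = 64
2^12 = (2^6)^2 = 64^2 = 4096
2^13 = 2 * 2^12 = 2 * 4096 = 8192
2^26 = (2^13)^2 = 8192^2 = 67108864
2^52 = (2^26)^2 = 67108864^2 = 4503599627370496

Result: 4503599627370496
Multiplications needed: 7 (7 lines after 2^1)

2^52 = 4503599627370496. Using exponentiation by squaring, this requires 7 multiplications. The key idea: if the exponent is even, square the half-power; if odd, multiply by the base once.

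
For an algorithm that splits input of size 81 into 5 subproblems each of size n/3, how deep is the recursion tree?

For divide and conquer with division factor 3:

Problem sizes at each level:
Level 0: 81
Level 1: 27
Level 2: 9
Level 3: 3
Level 4: 1

The root is level 0 and the size-1 base case is level 4 (the tree spans levels 0 through 4, i.e. 5 levels counting the root), so the depth is the number of divisions: log_3(81) = 4

The recursion tree depth is log_3(81) = 4. At each level, the problem size is divided by 3, so it takes 4 divisions to reduce to a base case of size 1. The algorithm makes 5 recursive calls at each level.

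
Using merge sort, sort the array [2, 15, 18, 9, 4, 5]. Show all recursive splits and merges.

Merge sort trace:

Split: [2, 15, 18, 9, 4, 5] -> [2, 15, 18] and [9, 4, 5]
  Split: [2, 15, 18] -> [2] and [15, 18]
    Split: [15, 18] -> [15] and [18]
    Merge: [15] + [18] -> [15, 18]
  Merge: [2] + [15, 18] -> [2, 15, 18]
  Split: [9, 4, 5] -> [9] and [4, 5]
    Split: [4, 5] -> [4] and [5]
    Merge: [4] + [5] -> [4, 5]
  Merge: [9] + [4, 5] -> [4, 5, 9]
Merge: [2, 15, 18] + [4, 5, 9] -> [2, 4, 5, 9, 15, 18]

Final sorted array: [2, 4, 5, 9, 15, 18]

The merge sort proceeds by recursively splitting the array and merging sorted halves.
After all merges, the sorted array is [2, 4, 5, 9, 15, 18].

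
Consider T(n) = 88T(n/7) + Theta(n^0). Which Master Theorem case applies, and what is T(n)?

Master Theorem for T(n) = 88T(n/7) + O(n^0):

a = 88, b = 7, c = 0
log_b(a) = log_7(88) = 2.3009

Case 1: c = 0 < log_7(88) = 2.3009
T(n) = O(n^(log_7 88))

For T(n) = 88T(n/7) + O(n^0): log_7(88) = 2.3009. This is Case 1 of the Master Theorem (c < log_b(a), work dominated by leaves), giving O(n^(log_7 88)).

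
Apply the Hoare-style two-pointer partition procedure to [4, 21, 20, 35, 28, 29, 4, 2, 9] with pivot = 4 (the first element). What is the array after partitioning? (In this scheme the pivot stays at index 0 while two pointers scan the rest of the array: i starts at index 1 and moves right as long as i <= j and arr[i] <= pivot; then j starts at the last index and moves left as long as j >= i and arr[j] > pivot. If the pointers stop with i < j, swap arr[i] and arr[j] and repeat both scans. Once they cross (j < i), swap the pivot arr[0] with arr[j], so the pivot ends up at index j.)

Hoare-style two-pointer partition with pivot = 4:

Initial array: [4, 21, 20, 35, 28, 29, 4, 2, 9]

Pointers start at i = 1, j = 8.
i stops at index 1 (arr[1]=21 > 4), j stops at index 7 (arr[7]=2 <= 4): swap arr[1] and arr[7], array becomes [4, 2, 20, 35, 28, 29, 4, 21, 9]
i stops at index 2 (arr[2]=20 > 4), j stops at index 6 (arr[6]=4 <= 4): swap arr[2] and arr[6], array becomes [4, 2, 4, 35, 28, 29, 20, 21, 9]
i ends at 3, j ends at 2: the pointers have crossed (j < i), so scanning stops.

Swap pivot arr[0] with arr[2] to place pivot at position 2: [4, 2, 4, 35, 28, 29, 20, 21, 9]
Pivot position: 2

After partitioning with pivot 4, the array becomes [4, 2, 4, 35, 28, 29, 20, 21, 9]. The pivot is placed at index 2. All elements to the left of the pivot are <= 4, and all elements to the right are > 4.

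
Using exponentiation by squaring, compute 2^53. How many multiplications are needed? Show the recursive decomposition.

Computing 2^53 by squaring (build up from 2^1; each line after the first costs one multiplication):

2^1 = 2
2^2 = (2^1)^2 = 2^2 = 4
2^3 = 2 * 2^2 = 2 * 4 = 8
2^6 = (2^3)^2 = 8^2 = 64
2^12 = (2^6)^2 = 64^2 = 4096
2^13 = 2 * 2^12 = 2 * 4096 = 8192
2^26 = (2^13)^2 = 8192^2 = 67108864
2^52 = (2^26)^2 = 67108864^2 = 4503599627370496
2^53 = 2 * 2^52 = 2 * 4503599627370496 = 9007199254740992

Result: 9007199254740992
Multiplications needed: 8 (8 lines after 2^1)

2^53 = 9007199254740992. Using exponentiation by squaring, this requires 8 multiplications. The key idea: if the exponent is even, square the half-power; if odd, multiply by the base once.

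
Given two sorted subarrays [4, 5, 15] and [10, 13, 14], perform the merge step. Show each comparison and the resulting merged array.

Merging process:

Compare 4 vs 10: take 4 from left. Merged: [4]
Compare 5 vs 10: take 5 from left. Merged: [4, 5]
Compare 15 vs 10: take 10 from right. Merged: [4, 5, 10]
Compare 15 vs 13: take 13 from right. Merged: [4, 5, 10, 13]
Compare 15 vs 14: take 14 from right. Merged: [4, 5, 10, 13, 14]
Append remaining from left: [15]. Merged: [4, 5, 10, 13, 14, 15]

Final merged array: [4, 5, 10, 13, 14, 15]
Total comparisons: 5

The merged array is [4, 5, 10, 13, 14, 15], requiring 5 comparisons. The merge step runs in O(n) time where n is the total number of elements.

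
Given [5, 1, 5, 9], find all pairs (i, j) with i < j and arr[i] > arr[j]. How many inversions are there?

Finding inversions in [5, 1, 5, 9]:

(0, 1): arr[0]=5 > arr[1]=1

Total inversions: 1

The array has 1 inversion(s): (0,1). Each pair (i,j) satisfies i < j and arr[i] > arr[j].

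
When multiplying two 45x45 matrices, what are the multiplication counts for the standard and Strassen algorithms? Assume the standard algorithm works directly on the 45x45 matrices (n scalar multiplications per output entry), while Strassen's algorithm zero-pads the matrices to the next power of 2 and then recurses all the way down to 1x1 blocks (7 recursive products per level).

Matrix multiplication for 45x45 matrices:

Strassen's algorithm requires power-of-2 dimensions. Pad 45x45 to 64x64 (next power of 2).

Standard algorithm: 45^3 = 91125 multiplications
Strassen's algorithm: 7^(log2(64)) = 7^6 = 117649 multiplications
Difference: 91125 - 117649 = -26524 (Strassen uses MORE here due to padding overhead — for small or just-over-power-of-2 n, padding can outweigh the per-level savings)

Standard: 91125 multiplications (45^3). Strassen: 117649 multiplications (7^6, after padding to 64x64). Strassen reduces 8 recursive multiplications to 7 at each level.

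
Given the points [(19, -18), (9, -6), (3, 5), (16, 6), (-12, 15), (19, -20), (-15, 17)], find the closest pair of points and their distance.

Computing all pairwise distances among 7 points:

d((19, -18), (9, -6)) = 15.6205
d((19, -18), (3, 5)) = 28.0179
d((19, -18), (16, 6)) = 24.1868
d((19, -18), (-12, 15)) = 45.2769
d((19, -18), (19, -20)) = 2.0 <-- minimum
d((19, -18), (-15, 17)) = 48.7955
d((9, -6), (3, 5)) = 12.53
d((9, -6), (16, 6)) = 13.8924
d((9, -6), (-12, 15)) = 29.6985
d((9, -6), (19, -20)) = 17.2047
d((9, -6), (-15, 17)) = 33.2415
d((3, 5), (16, 6)) = 13.0384
d((3, 5), (-12, 15)) = 18.0278
d((3, 5), (19, -20)) = 29.6816
d((3, 5), (-15, 17)) = 21.6333
d((16, 6), (-12, 15)) = 29.4109
d((16, 6), (19, -20)) = 26.1725
d((16, 6), (-15, 17)) = 32.8938
d((-12, 15), (19, -20)) = 46.7547
d((-12, 15), (-15, 17)) = 3.6056
d((19, -20), (-15, 17)) = 50.2494

Closest pair: (19, -18) and (19, -20) with distance 2.0

The closest pair is (19, -18) and (19, -20) with Euclidean distance 2.0. For 7 points, brute-force pairwise comparison is shown above. For large n, the divide-and-conquer algorithm (sort by x, recurse on halves, check the dividing strip) achieves O(n log n).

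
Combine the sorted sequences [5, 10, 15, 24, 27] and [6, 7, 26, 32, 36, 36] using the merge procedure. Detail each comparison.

Merging process:

Compare 5 vs 6: take 5 from left. Merged: [5]
Compare 10 vs 6: take 6 from right. Merged: [5, 6]
Compare 10 vs 7: take 7 from right. Merged: [5, 6, 7]
Compare 10 vs 26: take 10 from left. Merged: [5, 6, 7, 10]
Compare 15 vs 26: take 15 from left. Merged: [5, 6, 7, 10, 15]
Compare 24 vs 26: take 24 from left. Merged: [5, 6, 7, 10, 15, 24]
Compare 27 vs 26: take 26 from right. Merged: [5, 6, 7, 10, 15, 24, 26]
Compare 27 vs 32: take 27 from left. Merged: [5, 6, 7, 10, 15, 24, 26, 27]
Append remaining from right: [32, 36, 36]. Merged: [5, 6, 7, 10, 15, 24, 26, 27, 32, 36, 36]

Final merged array: [5, 6, 7, 10, 15, 24, 26, 27, 32, 36, 36]
Total comparisons: 8

The merged array is [5, 6, 7, 10, 15, 24, 26, 27, 32, 36, 36], requiring 8 comparisons. The merge step runs in O(n) time where n is the total number of elements.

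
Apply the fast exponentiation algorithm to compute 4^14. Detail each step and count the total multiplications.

Computing 4^14 by squaring (build up from 4^1; each line after the first costs one multiplication):

4^1 = 4
4^2 = (4^1)^2 = 4^2 = 16
4^3 = 4 * 4^2 = 4 * 16 = 64
4^6 = (4^3)^2 = 64^2 = 4096
4^7 = 4 * 4^6 = 4 * 4096 = 16384
4^14 = (4^7)^2 = 16384^2 = 268435456

Result: 268435456
Multiplications needed: 5 (5 lines after 4^1)

4^14 = 268435456. Using exponentiation by squaring, this requires 5 multiplications. The key idea: if the exponent is even, square the half-power; if odd, multiply by the base once.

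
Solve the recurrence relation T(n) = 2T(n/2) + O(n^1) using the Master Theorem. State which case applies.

Master Theorem for T(n) = 2T(n/2) + O(n^1):

a = 2, b = 2, c = 1
log_b(a) = log_2(2) = 1.0000

Case 2: c = 1 = log_2(2) = 1.0000
T(n) = O(n^1 log n) = O(n log n)

For T(n) = 2T(n/2) + O(n^1): log_2(2) = 1.0000. This is Case 2 of the Master Theorem (c = log_b(a), equal work at all levels), giving O(n log n).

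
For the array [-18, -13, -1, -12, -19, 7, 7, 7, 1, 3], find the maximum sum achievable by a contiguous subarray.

Using Kadane's algorithm on [-18, -13, -1, -12, -19, 7, 7, 7, 1, 3]:

Scanning through the array:
Position 1 (value -13): max_ending_here = -13, max_so_far = -13
Position 2 (value -1): max_ending_here = -1, max_so_far = -1
Position 3 (value -12): max_ending_here = -12, max_so_far = -1
Position 4 (value -19): max_ending_here = -19, max_so_far = -1
Position 5 (value 7): max_ending_here = 7, max_so_far = 7
Position 6 (value 7): max_ending_here = 14, max_so_far = 14
Position 7 (value 7): max_ending_here = 21, max_so_far = 21
Position 8 (value 1): max_ending_here = 22, max_so_far = 22
Position 9 (value 3): max_ending_here = 25, max_so_far = 25

Maximum subarray: [7, 7, 7, 1, 3]
Maximum sum: 25

The maximum subarray is [7, 7, 7, 1, 3] with sum 25. This subarray runs from index 5 to index 9.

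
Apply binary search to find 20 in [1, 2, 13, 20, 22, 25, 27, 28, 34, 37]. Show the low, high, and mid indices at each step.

Binary search for 20 in [1, 2, 13, 20, 22, 25, 27, 28, 34, 37]:

lo=0, hi=9, mid=4, arr[mid]=22 -> 22 > 20, search left half
lo=0, hi=3, mid=1, arr[mid]=2 -> 2 < 20, search right half
lo=2, hi=3, mid=2, arr[mid]=13 -> 13 < 20, search right half
lo=3, hi=3, mid=3, arr[mid]=20 -> Found target at index 3!

Binary search finds 20 at index 3 after 4 comparisons. The search repeatedly halves the search space by comparing with the middle element.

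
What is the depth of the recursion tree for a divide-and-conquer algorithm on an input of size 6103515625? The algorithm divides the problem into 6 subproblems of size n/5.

For divide and conquer with division factor 5:

Problem sizes at each level:
Level 0: 6103515625
Level 1: 1220703125
Level 2: 244140625
Level 3: 48828125
Level 4: 9765625
Level 5: 1953125
Level 6: 390625
Level 7: 78125
Level 8: 15625
Level 9: 3125
Level 10: 625
Level 11: 125
Level 12: 25
Level 13: 5
Level 14: 1

The root is level 0 and the size-1 base case is level 14 (the tree spans levels 0 through 14, i.e. 15 levels counting the root), so the depth is the number of divisions: log_5(6103515625) = 14

The recursion tree depth is log_5(6103515625) = 14. At each level, the problem size is divided by 5, so it takes 14 divisions to reduce to a base case of size 1. The algorithm makes 6 recursive calls at each level.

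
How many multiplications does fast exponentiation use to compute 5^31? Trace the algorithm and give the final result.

Computing 5^31 by squaring (build up from 5^1; each line after the first costs one multiplication):

5^1 = 5
5^2 = (5^1)^2 = 5^2 = 25
5^3 = 5 * 5^2 = 5 * 25 = 125
5^6 = (5^3)^2 = 125^2 = 15625
5^7 = 5 * 5^6 = 5 * 15625 = 78125
5^14 = (5^7)^2 = 78125^2 = 6103515625
5^15 = 5 * 5^14 = 5 * 6103515625 = 30517578125
5^30 = (5^15)^2 = 30517578125^2 = 931322574615478515625
5^31 = 5 * 5^30 = 5 * 931322574615478515625 = 4656612873077392578125

Result: 4656612873077392578125
Multiplications needed: 8 (8 lines after 5^1)

5^31 = 4656612873077392578125. Using exponentiation by squaring, this requires 8 multiplications. The key idea: if the exponent is even, square the half-power; if odd, multiply by the base once.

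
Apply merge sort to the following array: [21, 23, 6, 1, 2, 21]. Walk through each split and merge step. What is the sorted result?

Merge sort trace:

Split: [21, 23, 6, 1, 2, 21] -> [21, 23, 6] and [1, 2, 21]
  Split: [21, 23, 6] -> [21] and [23, 6]
    Split: [23, 6] -> [23] and [6]
    Merge: [23] + [6] -> [6, 23]
  Merge: [21] + [6, 23] -> [6, 21, 23]
  Split: [1, 2, 21] -> [1] and [2, 21]
    Split: [2, 21] -> [2] and [21]
    Merge: [2] + [21] -> [2, 21]
  Merge: [1] + [2, 21] -> [1, 2, 21]
Merge: [6, 21, 23] + [1, 2, 21] -> [1, 2, 6, 21, 21, 23]

Final sorted array: [1, 2, 6, 21, 21, 23]

The merge sort proceeds by recursively splitting the array and merging sorted halves.
After all merges, the sorted array is [1, 2, 6, 21, 21, 23].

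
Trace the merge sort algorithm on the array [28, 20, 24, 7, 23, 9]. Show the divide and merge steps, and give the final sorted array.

Merge sort trace:

Split: [28, 20, 24, 7, 23, 9] -> [28, 20, 24] and [7, 23, 9]
  Split: [28, 20, 24] -> [28] and [20, 24]
    Split: [20, 24] -> [20] and [24]
    Merge: [20] + [24] -> [20, 24]
  Merge: [28] + [20, 24] -> [20, 24, 28]
  Split: [7, 23, 9] -> [7] and [23, 9]
    Split: [23, 9] -> [23] and [9]
    Merge: [23] + [9] -> [9, 23]
  Merge: [7] + [9, 23] -> [7, 9, 23]
Merge: [20, 24, 28] + [7, 9, 23] -> [7, 9, 20, 23, 24, 28]

Final sorted array: [7, 9, 20, 23, 24, 28]

The merge sort proceeds by recursively splitting the array and merging sorted halves.
After all merges, the sorted array is [7, 9, 20, 23, 24, 28].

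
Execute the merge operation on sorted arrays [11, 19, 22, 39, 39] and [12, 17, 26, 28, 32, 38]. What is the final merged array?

Merging process:

Compare 11 vs 12: take 11 from left. Merged: [11]
Compare 19 vs 12: take 12 from right. Merged: [11, 12]
Compare 19 vs 17: take 17 from right. Merged: [11, 12, 17]
Compare 19 vs 26: take 19 from left. Merged: [11, 12, 17, 19]
Compare 22 vs 26: take 22 from left. Merged: [11, 12, 17, 19, 22]
Compare 39 vs 26: take 26 from right. Merged: [11, 12, 17, 19, 22, 26]
Compare 39 vs 28: take 28 from right. Merged: [11, 12, 17, 19, 22, 26, 28]
Compare 39 vs 32: take 32 from right. Merged: [11, 12, 17, 19, 22, 26, 28, 32]
Compare 39 vs 38: take 38 from right. Merged: [11, 12, 17, 19, 22, 26, 28, 32, 38]
Append remaining from left: [39, 39]. Merged: [11, 12, 17, 19, 22, 26, 28, 32, 38, 39, 39]

Final merged array: [11, 12, 17, 19, 22, 26, 28, 32, 38, 39, 39]
Total comparisons: 9

The merged array is [11, 12, 17, 19, 22, 26, 28, 32, 38, 39, 39], requiring 9 comparisons. The merge step runs in O(n) time where n is the total number of elements.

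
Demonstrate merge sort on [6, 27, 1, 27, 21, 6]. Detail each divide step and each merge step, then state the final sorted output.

Merge sort trace:

Split: [6, 27, 1, 27, 21, 6] -> [6, 27, 1] and [27, 21, 6]
  Split: [6, 27, 1] -> [6] and [27, 1]
    Split: [27, 1] -> [27] and [1]
    Merge: [27] + [1] -> [1, 27]
  Merge: [6] + [1, 27] -> [1, 6, 27]
  Split: [27, 21, 6] -> [27] and [21, 6]
    Split: [21, 6] -> [21] and [6]
    Merge: [21] + [6] -> [6, 21]
  Merge: [27] + [6, 21] -> [6, 21, 27]
Merge: [1, 6, 27] + [6, 21, 27] -> [1, 6, 6, 21, 27, 27]

Final sorted array: [1, 6, 6, 21, 27, 27]

The merge sort proceeds by recursively splitting the array and merging sorted halves.
After all merges, the sorted array is [1, 6, 6, 21, 27, 27].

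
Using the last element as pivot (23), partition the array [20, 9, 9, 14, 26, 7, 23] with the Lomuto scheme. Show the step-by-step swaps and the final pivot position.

Lomuto partition with pivot = 23:

Initial array: [20, 9, 9, 14, 26, 7, 23]

arr[0]=20 <= 23: swap with position 0, array becomes [20, 9, 9, 14, 26, 7, 23]
arr[1]=9 <= 23: swap with position 1, array becomes [20, 9, 9, 14, 26, 7, 23]
arr[2]=9 <= 23: swap with position 2, array becomes [20, 9, 9, 14, 26, 7, 23]
arr[3]=14 <= 23: swap with position 3, array becomes [20, 9, 9, 14, 26, 7, 23]
arr[4]=26 > 23: no swap
arr[5]=7 <= 23: swap with position 4, array becomes [20, 9, 9, 14, 7, 26, 23]

Place pivot at position 5: [20, 9, 9, 14, 7, 23, 26]
Pivot position: 5

After partitioning with pivot 23, the array becomes [20, 9, 9, 14, 7, 23, 26]. The pivot is placed at index 5. All elements to the left of the pivot are <= 23, and all elements to the right are > 23.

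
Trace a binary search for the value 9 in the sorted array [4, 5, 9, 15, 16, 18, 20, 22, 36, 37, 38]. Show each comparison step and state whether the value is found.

Binary search for 9 in [4, 5, 9, 15, 16, 18, 20, 22, 36, 37, 38]:

lo=0, hi=10, mid=5, arr[mid]=18 -> 18 > 9, search left half
lo=0, hi=4, mid=2, arr[mid]=9 -> Found target at index 2!

Binary search finds 9 at index 2 after 2 comparisons. The search repeatedly halves the search space by comparing with the middle element.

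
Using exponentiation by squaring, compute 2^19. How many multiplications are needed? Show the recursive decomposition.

Computing 2^19 by squaring (build up from 2^1; each line after the first costs one multiplication):

2^1 = 2
2^2 = (2^1)^2 = 2^2 = 4
2^4 = (2^2)^2 = 4^2 = 16
2^8 = (2^4)^2 = 16^2 = 256
2^9 = 2 * 2^8 = 2 * 256 = 512
2^18 = (2^9)^2 = 512^2 = 262144
2^19 = 2 * 2^18 = 2 * 262144 = 524288

Result: 524288
Multiplications needed: 6 (6 lines after 2^1)

2^19 = 524288. Using exponentiation by squaring, this requires 6 multiplications. The key idea: if the exponent is even, square the half-power; if odd, multiply by the base once.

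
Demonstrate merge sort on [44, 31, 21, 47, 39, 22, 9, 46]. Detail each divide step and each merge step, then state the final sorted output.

Merge sort trace:

Split: [44, 31, 21, 47, 39, 22, 9, 46] -> [44, 31, 21, 47] and [39, 22, 9, 46]
  Split: [44, 31, 21, 47] -> [44, 31] and [21, 47]
    Split: [44, 31] -> [44] and [31]
    Merge: [44] + [31] -> [31, 44]
    Split: [21, 47] -> [21] and [47]
    Merge: [21] + [47] -> [21, 47]
  Merge: [31, 44] + [21, 47] -> [21, 31, 44, 47]
  Split: [39, 22, 9, 46] -> [39, 22] and [9, 46]
    Split: [39, 22] -> [39] and [22]
    Merge: [39] + [22] -> [22, 39]
    Split: [9, 46] -> [9] and [46]
    Merge: [9] + [46] -> [9, 46]
  Merge: [22, 39] + [9, 46] -> [9, 22, 39, 46]
Merge: [21, 31, 44, 47] + [9, 22, 39, 46] -> [9, 21, 22, 31, 39, 44, 46, 47]

Final sorted array: [9, 21, 22, 31, 39, 44, 46, 47]

The merge sort proceeds by recursively splitting the array and merging sorted halves.
After all merges, the sorted array is [9, 21, 22, 31, 39, 44, 46, 47].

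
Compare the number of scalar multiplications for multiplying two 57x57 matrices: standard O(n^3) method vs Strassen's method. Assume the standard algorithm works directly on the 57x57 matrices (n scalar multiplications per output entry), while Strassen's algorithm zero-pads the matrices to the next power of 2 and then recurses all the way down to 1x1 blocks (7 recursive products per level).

Matrix multiplication for 57x57 matrices:

Strassen's algorithm requires power-of-2 dimensions. Pad 57x57 to 64x64 (next power of 2).

Standard algorithm: 57^3 = 185193 multiplications
Strassen's algorithm: 7^(log2(64)) = 7^6 = 117649 multiplications
Savings: 185193 - 117649 = 67544 multiplications

Standard: 185193 multiplications (57^3). Strassen: 117649 multiplications (7^6, after padding to 64x64). Strassen reduces 8 recursive multiplications to 7 at each level.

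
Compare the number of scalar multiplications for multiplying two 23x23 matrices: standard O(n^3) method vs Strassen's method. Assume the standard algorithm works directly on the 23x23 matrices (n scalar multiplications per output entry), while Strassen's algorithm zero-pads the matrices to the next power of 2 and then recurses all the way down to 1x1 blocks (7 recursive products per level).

Matrix multiplication for 23x23 matrices:

Strassen's algorithm requires power-of-2 dimensions. Pad 23x23 to 32x32 (next power of 2).

Standard algorithm: 23^3 = 12167 multiplications
Strassen's algorithm: 7^(log2(32)) = 7^5 = 16807 multiplications
Difference: 12167 - 16807 = -4640 (Strassen uses MORE here due to padding overhead — for small or just-over-power-of-2 n, padding can outweigh the per-level savings)

Standard: 12167 multiplications (23^3). Strassen: 16807 multiplications (7^5, after padding to 32x32). Strassen reduces 8 recursive multiplications to 7 at each level.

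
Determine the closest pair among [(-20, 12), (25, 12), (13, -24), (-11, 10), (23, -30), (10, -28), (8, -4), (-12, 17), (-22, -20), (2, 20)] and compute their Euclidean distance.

Computing all pairwise distances among 10 points:

d((-20, 12), (25, 12)) = 45.0
d((-20, 12), (13, -24)) = 48.8365
d((-20, 12), (-11, 10)) = 9.2195
d((-20, 12), (23, -30)) = 60.1082
d((-20, 12), (10, -28)) = 50.0
d((-20, 12), (8, -4)) = 32.249
d((-20, 12), (-12, 17)) = 9.434
d((-20, 12), (-22, -20)) = 32.0624
d((-20, 12), (2, 20)) = 23.4094
d((25, 12), (13, -24)) = 37.9473
d((25, 12), (-11, 10)) = 36.0555
d((25, 12), (23, -30)) = 42.0476
d((25, 12), (10, -28)) = 42.72
d((25, 12), (8, -4)) = 23.3452
d((25, 12), (-12, 17)) = 37.3363
d((25, 12), (-22, -20)) = 56.8595
d((25, 12), (2, 20)) = 24.3516
d((13, -24), (-11, 10)) = 41.6173
d((13, -24), (23, -30)) = 11.6619
d((13, -24), (10, -28)) = 5.0 <-- minimum
d((13, -24), (8, -4)) = 20.6155
d((13, -24), (-12, 17)) = 48.0208
d((13, -24), (-22, -20)) = 35.2278
d((13, -24), (2, 20)) = 45.3542
d((-11, 10), (23, -30)) = 52.4976
d((-11, 10), (10, -28)) = 43.4166
d((-11, 10), (8, -4)) = 23.6008
d((-11, 10), (-12, 17)) = 7.0711
d((-11, 10), (-22, -20)) = 31.9531
d((-11, 10), (2, 20)) = 16.4012
d((23, -30), (10, -28)) = 13.1529
d((23, -30), (8, -4)) = 30.0167
d((23, -30), (-12, 17)) = 58.6003
d((23, -30), (-22, -20)) = 46.0977
d((23, -30), (2, 20)) = 54.231
d((10, -28), (8, -4)) = 24.0832
d((10, -28), (-12, 17)) = 50.0899
d((10, -28), (-22, -20)) = 32.9848
d((10, -28), (2, 20)) = 48.6621
d((8, -4), (-12, 17)) = 29.0
d((8, -4), (-22, -20)) = 34.0
d((8, -4), (2, 20)) = 24.7386
d((-12, 17), (-22, -20)) = 38.3275
d((-12, 17), (2, 20)) = 14.3178
d((-22, -20), (2, 20)) = 46.6476

Closest pair: (13, -24) and (10, -28) with distance 5.0

The closest pair is (13, -24) and (10, -28) with Euclidean distance 5.0. For 10 points, brute-force pairwise comparison is shown above. For large n, the divide-and-conquer algorithm (sort by x, recurse on halves, check the dividing strip) achieves O(n log n).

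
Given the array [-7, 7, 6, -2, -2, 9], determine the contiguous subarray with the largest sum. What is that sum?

Using Kadane's algorithm on [-7, 7, 6, -2, -2, 9]:

Scanning through the array:
Position 1 (value 7): max_ending_here = 7, max_so_far = 7
Position 2 (value 6): max_ending_here = 13, max_so_far = 13
Position 3 (value -2): max_ending_here = 11, max_so_far = 13
Position 4 (value -2): max_ending_here = 9, max_so_far = 13
Position 5 (value 9): max_ending_here = 18, max_so_far = 18

Maximum subarray: [7, 6, -2, -2, 9]
Maximum sum: 18

The maximum subarray is [7, 6, -2, -2, 9] with sum 18. This subarray runs from index 1 to index 5.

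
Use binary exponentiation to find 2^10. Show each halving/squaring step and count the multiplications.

Computing 2^10 by squaring (build up from 2^1; each line after the first costs one multiplication):

2^1 = 2
2^2 = (2^1)^2 = 2^2 = 4
2^4 = (2^2)^2 = 4^2 = 16
2^5 = 2 * 2^4 = 2 * 16 = 32
2^10 = (2^5)^2 = 32^2 = 1024

Result: 1024
Multiplications needed: 4 (4 lines after 2^1)

2^10 = 1024. Using exponentiation by squaring, this requires 4 multiplications. The key idea: if the exponent is even, square the half-power; if odd, multiply by the base once.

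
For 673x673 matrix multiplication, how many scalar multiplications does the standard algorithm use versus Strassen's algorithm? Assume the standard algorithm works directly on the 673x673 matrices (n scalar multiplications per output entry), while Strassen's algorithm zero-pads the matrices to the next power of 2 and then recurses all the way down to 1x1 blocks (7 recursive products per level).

Matrix multiplication for 673x673 matrices:

Strassen's algorithm requires power-of-2 dimensions. Pad 673x673 to 1024x1024 (next power of 2).

Standard algorithm: 673^3 = 304821217 multiplications
Strassen's algorithm: 7^(log2(1024)) = 7^10 = 282475249 multiplications
Savings: 304821217 - 282475249 = 22345968 multiplications

Standard: 304821217 multiplications (673^3). Strassen: 282475249 multiplications (7^10, after padding to 1024x1024). Strassen reduces 8 recursive multiplications to 7 at each level.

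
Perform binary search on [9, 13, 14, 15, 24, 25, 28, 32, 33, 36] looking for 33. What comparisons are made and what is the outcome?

Binary search for 33 in [9, 13, 14, 15, 24, 25, 28, 32, 33, 36]:

lo=0, hi=9, mid=4, arr[mid]=24 -> 24 < 33, search right half
lo=5, hi=9, mid=7, arr[mid]=32 -> 32 < 33, search right half
lo=8, hi=9, mid=8, arr[mid]=33 -> Found target at index 8!

Binary search finds 33 at index 8 after 3 comparisons. The search repeatedly halves the search space by comparing with the middle element.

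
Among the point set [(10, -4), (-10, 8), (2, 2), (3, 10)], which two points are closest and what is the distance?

Computing all pairwise distances among 4 points:

d((10, -4), (-10, 8)) = 23.3238
d((10, -4), (2, 2)) = 10.0
d((10, -4), (3, 10)) = 15.6525
d((-10, 8), (2, 2)) = 13.4164
d((-10, 8), (3, 10)) = 13.1529
d((2, 2), (3, 10)) = 8.0623 <-- minimum

Closest pair: (2, 2) and (3, 10) with distance 8.0623

The closest pair is (2, 2) and (3, 10) with Euclidean distance 8.0623. For 4 points, brute-force pairwise comparison is shown above. For large n, the divide-and-conquer algorithm (sort by x, recurse on halves, check the dividing strip) achieves O(n log n).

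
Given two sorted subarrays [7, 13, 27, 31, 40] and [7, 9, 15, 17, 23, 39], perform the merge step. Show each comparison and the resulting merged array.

Merging process:

Compare 7 vs 7: take 7 from left. Merged: [7]
Compare 13 vs 7: take 7 from right. Merged: [7, 7]
Compare 13 vs 9: take 9 from right. Merged: [7, 7, 9]
Compare 13 vs 15: take 13 from left. Merged: [7, 7, 9, 13]
Compare 27 vs 15: take 15 from right. Merged: [7, 7, 9, 13, 15]
Compare 27 vs 17: take 17 from right. Merged: [7, 7, 9, 13, 15, 17]
Compare 27 vs 23: take 23 from right. Merged: [7, 7, 9, 13, 15, 17, 23]
Compare 27 vs 39: take 27 from left. Merged: [7, 7, 9, 13, 15, 17, 23, 27]
Compare 31 vs 39: take 31 from left. Merged: [7, 7, 9, 13, 15, 17, 23, 27, 31]
Compare 40 vs 39: take 39 from right. Merged: [7, 7, 9, 13, 15, 17, 23, 27, 31, 39]
Append remaining from left: [40]. Merged: [7, 7, 9, 13, 15, 17, 23, 27, 31, 39, 40]

Final merged array: [7, 7, 9, 13, 15, 17, 23, 27, 31, 39, 40]
Total comparisons: 10

The merged array is [7, 7, 9, 13, 15, 17, 23, 27, 31, 39, 40], requiring 10 comparisons. The merge step runs in O(n) time where n is the total number of elements.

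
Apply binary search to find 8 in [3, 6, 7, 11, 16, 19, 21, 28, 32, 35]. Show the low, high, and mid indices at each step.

Binary search for 8 in [3, 6, 7, 11, 16, 19, 21, 28, 32, 35]:

lo=0, hi=9, mid=4, arr[mid]=16 -> 16 > 8, search left half
lo=0, hi=3, mid=1, arr[mid]=6 -> 6 < 8, search right half
lo=2, hi=3, mid=2, arr[mid]=7 -> 7 < 8, search right half
lo=3, hi=3, mid=3, arr[mid]=11 -> 11 > 8, search left half
lo=3 > hi=2, target 8 not found

Binary search determines that 8 is not in the array after 4 comparisons. The search space was exhausted without finding the target.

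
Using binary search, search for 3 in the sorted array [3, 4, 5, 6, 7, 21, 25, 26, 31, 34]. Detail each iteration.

Binary search for 3 in [3, 4, 5, 6, 7, 21, 25, 26, 31, 34]:

lo=0, hi=9, mid=4, arr[mid]=7 -> 7 > 3, search left half
lo=0, hi=3, mid=1, arr[mid]=4 -> 4 > 3, search left half
lo=0, hi=0, mid=0, arr[mid]=3 -> Found target at index 0!

Binary search finds 3 at index 0 after 3 comparisons. The search repeatedly halves the search space by comparing with the middle element.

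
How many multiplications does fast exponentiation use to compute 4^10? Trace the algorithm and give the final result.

Computing 4^10 by squaring (build up from 4^1; each line after the first costs one multiplication):

4^1 = 4
4^2 = (4^1)^2 = 4^2 = 16
4^4 = (4^2)^2 = 16^2 = 256
4^5 = 4 * 4^4 = 4 * 256 = 1024
4^10 = (4^5)^2 = 1024^2 = 1048576

Result: 1048576
Multiplications needed: 4 (4 lines after 4^1)

4^10 = 1048576. Using exponentiation by squaring, this requires 4 multiplications. The key idea: if the exponent is even, square the half-power; if odd, multiply by the base once.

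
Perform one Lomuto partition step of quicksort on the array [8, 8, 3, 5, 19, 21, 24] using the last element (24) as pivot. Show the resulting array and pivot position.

Lomuto partition with pivot = 24:

Initial array: [8, 8, 3, 5, 19, 21, 24]

arr[0]=8 <= 24: swap with position 0, array becomes [8, 8, 3, 5, 19, 21, 24]
arr[1]=8 <= 24: swap with position 1, array becomes [8, 8, 3, 5, 19, 21, 24]
arr[2]=3 <= 24: swap with position 2, array becomes [8, 8, 3, 5, 19, 21, 24]
arr[3]=5 <= 24: swap with position 3, array becomes [8, 8, 3, 5, 19, 21, 24]
arr[4]=19 <= 24: swap with position 4, array becomes [8, 8, 3, 5, 19, 21, 24]
arr[5]=21 <= 24: swap with position 5, array becomes [8, 8, 3, 5, 19, 21, 24]

Place pivot at position 6: [8, 8, 3, 5, 19, 21, 24]
Pivot position: 6

After partitioning with pivot 24, the array becomes [8, 8, 3, 5, 19, 21, 24]. The pivot is placed at index 6. All elements to the left of the pivot are <= 24, and all elements to the right are > 24.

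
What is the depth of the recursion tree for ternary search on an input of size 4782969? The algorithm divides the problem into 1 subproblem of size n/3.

For divide and conquer with division factor 3:

Problem sizes at each level:
Level 0: 4782969
Level 1: 1594323
Level 2: 531441
Level 3: 177147
Level 4: 59049
Level 5: 19683
Level 6: 6561
Level 7: 2187
Level 8: 729
Level 9: 243
Level 10: 81
Level 11: 27
Level 12: 9
Level 13: 3
Level 14: 1

The root is level 0 and the size-1 base case is level 14 (the tree spans levels 0 through 14, i.e. 15 levels counting the root), so the depth is the number of divisions: log_3(4782969) = 14

The recursion tree depth is log_3(4782969) = 14. At each level, the problem size is divided by 3, so it takes 14 divisions to reduce to a base case of size 1. The algorithm makes 1 recursive call at each level.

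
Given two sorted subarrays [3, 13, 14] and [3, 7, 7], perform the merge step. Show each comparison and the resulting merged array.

Merging process:

Compare 3 vs 3: take 3 from left. Merged: [3]
Compare 13 vs 3: take 3 from right. Merged: [3, 3]
Compare 13 vs 7: take 7 from right. Merged: [3, 3, 7]
Compare 13 vs 7: take 7 from right. Merged: [3, 3, 7, 7]
Append remaining from left: [13, 14]. Merged: [3, 3, 7, 7, 13, 14]

Final merged array: [3, 3, 7, 7, 13, 14]
Total comparisons: 4

The merged array is [3, 3, 7, 7, 13, 14], requiring 4 comparisons. The merge step runs in O(n) time where n is the total number of elements.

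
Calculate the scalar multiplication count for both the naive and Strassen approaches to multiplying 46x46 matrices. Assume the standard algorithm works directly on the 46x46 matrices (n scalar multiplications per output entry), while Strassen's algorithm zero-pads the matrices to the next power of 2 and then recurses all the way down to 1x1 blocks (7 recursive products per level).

Matrix multiplication for 46x46 matrices:

Strassen's algorithm requires power-of-2 dimensions. Pad 46x46 to 64x64 (next power of 2).

Standard algorithm: 46^3 = 97336 multiplications
Strassen's algorithm: 7^(log2(64)) = 7^6 = 117649 multiplications
Difference: 97336 - 117649 = -20313 (Strassen uses MORE here due to padding overhead — for small or just-over-power-of-2 n, padding can outweigh the per-level savings)

Standard: 97336 multiplications (46^3). Strassen: 117649 multiplications (7^6, after padding to 64x64). Strassen reduces 8 recursive multiplications to 7 at each level.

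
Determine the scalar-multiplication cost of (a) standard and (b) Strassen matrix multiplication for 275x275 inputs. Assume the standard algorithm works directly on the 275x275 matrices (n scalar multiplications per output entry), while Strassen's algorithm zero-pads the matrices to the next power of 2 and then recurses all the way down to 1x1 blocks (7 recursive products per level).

Matrix multiplication for 275x275 matrices:

Strassen's algorithm requires power-of-2 dimensions. Pad 275x275 to 512x512 (next power of 2).

Standard algorithm: 275^3 = 20796875 multiplications
Strassen's algorithm: 7^(log2(512)) = 7^9 = 40353607 multiplications
Difference: 20796875 - 40353607 = -19556732 (Strassen uses MORE here due to padding overhead — for small or just-over-power-of-2 n, padding can outweigh the per-level savings)

Standard: 20796875 multiplications (275^3). Strassen: 40353607 multiplications (7^9, after padding to 512x512). Strassen reduces 8 recursive multiplications to 7 at each level.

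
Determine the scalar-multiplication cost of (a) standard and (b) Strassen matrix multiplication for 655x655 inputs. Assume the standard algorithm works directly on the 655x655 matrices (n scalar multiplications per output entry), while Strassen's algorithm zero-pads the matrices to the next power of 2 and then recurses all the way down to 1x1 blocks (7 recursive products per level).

Matrix multiplication for 655x655 matrices:

Strassen's algorithm requires power-of-2 dimensions. Pad 655x655 to 1024x1024 (next power of 2).

Standard algorithm: 655^3 = 281011375 multiplications
Strassen's algorithm: 7^(log2(1024)) = 7^10 = 282475249 multiplications
Difference: 281011375 - 282475249 = -1463874 (Strassen uses MORE here due to padding overhead — for small or just-over-power-of-2 n, padding can outweigh the per-level savings)

Standard: 281011375 multiplications (655^3). Strassen: 282475249 multiplications (7^10, after padding to 1024x1024). Strassen reduces 8 recursive multiplications to 7 at each level.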